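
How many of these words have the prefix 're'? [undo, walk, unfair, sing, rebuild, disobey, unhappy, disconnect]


Checking each word for prefix 're':
  'undo' -> no (count: 0)
  'walk' -> no (count: 0)
  'unfair' -> no (count: 0)
  'sing' -> no (count: 0)
  'rebuild' -> YES, starts with 're' (count: 1)
  'disobey' -> no (count: 1)
  'unhappy' -> no (count: 1)
  'disconnect' -> no (count: 1)
Total with prefix 're': 1

1


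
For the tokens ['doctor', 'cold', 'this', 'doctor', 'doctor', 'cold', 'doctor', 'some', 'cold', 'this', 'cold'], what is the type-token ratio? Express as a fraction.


Tokens: 11
Unique types: ('cold', 'doctor', 'some', 'this') = 4
TTR = 4/11
Already in lowest terms.

4/11


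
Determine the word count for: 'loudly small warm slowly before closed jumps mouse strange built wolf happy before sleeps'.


Counting words by splitting on spaces:
  Word 1: 'loudly'
  Word 2: 'small'
  Word 3: 'warm'
  Word 4: 'slowly'
  Word 5: 'before'
  Word 6: 'closed'
  Word 7: 'jumps'
  Word 8: 'mouse'
  Word 9: 'strange'
  Word 10: 'built'
  Word 11: 'wolf'
  Word 12: 'happy'
  Word 13: 'before'
  Word 14: 'sleeps'
Total words: 14

14


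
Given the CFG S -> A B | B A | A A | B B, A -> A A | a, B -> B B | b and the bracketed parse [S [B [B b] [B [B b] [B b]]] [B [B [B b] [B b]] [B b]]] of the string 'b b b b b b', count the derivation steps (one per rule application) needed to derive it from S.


Every bracketed nonterminal node [X ...] in the tree is produced by exactly one rule application.
Reading the tree off as a leftmost derivation:
  Step 1: S  =>  B B   (applied S -> B B)
  Step 2: B B  =>  B B B   (applied B -> B B)
  Step 3: B B B  =>  b B B   (applied B -> b)
  Step 4: b B B  =>  b B B B   (applied B -> B B)
  Step 5: b B B B  =>  b b B B   (applied B -> b)
  Step 6: b b B B  =>  b b b B   (applied B -> b)
  Step 7: b b b B  =>  b b b B B   (applied B -> B B)
  Step 8: b b b B B  =>  b b b B B B   (applied B -> B B)
  Step 9: b b b B B B  =>  b b b b B B   (applied B -> b)
  Step 10: b b b b B B  =>  b b b b b B   (applied B -> b)
  Step 11: b b b b b B  =>  b b b b b b   (applied B -> b)
Final yield: b b b b b b
Total rewrite steps: 11

11


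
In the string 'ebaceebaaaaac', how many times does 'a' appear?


Scanning 'ebaceebaaaaac' for 'a':
  Position 2: 'a' -> MATCH (count: 1)
  Position 7: 'a' -> MATCH (count: 2)
  Position 8: 'a' -> MATCH (count: 3)
  Position 9: 'a' -> MATCH (count: 4)
  Position 10: 'a' -> MATCH (count: 5)
  Position 11: 'a' -> MATCH (count: 6)
Total occurrences of 'a': 6

6


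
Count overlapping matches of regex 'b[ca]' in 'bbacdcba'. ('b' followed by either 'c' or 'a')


Pattern: b[ca] means 'b' followed by either 'c' or 'a'.
Scanning 'bbacdcba' position-by-position:
  Pos 0: window 'bb' -> no
  Pos 1: window 'ba' -> MATCH
  Pos 2: window 'ac' -> no
  Pos 3: window 'cd' -> no
  Pos 4: window 'dc' -> no
  Pos 5: window 'cb' -> no
  Pos 6: window 'ba' -> MATCH
  Pos 7: window 'a' -> no
Total matches: 2

2


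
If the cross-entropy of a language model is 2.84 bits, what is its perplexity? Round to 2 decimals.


Perplexity formula: PP = 2^H
H = 2.84
PP = 2^2.84
Decompose: 2^2.84 = 2^2 * 2^0.84
2^2 = 4, 2^0.84 ~ 1.7900501
PP ~ 4 * 1.7900501 = 7.1602004
Rounded to 2 decimals: 7.16

7.16


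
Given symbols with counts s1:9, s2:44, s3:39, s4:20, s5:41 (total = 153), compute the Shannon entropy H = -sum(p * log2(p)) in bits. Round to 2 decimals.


Computing entropy H = -sum(p_i * log2(p_i)):
  s1: p = 9/153 = 0.0588, -p*log2(p) = 0.2404
  s2: p = 44/153 = 0.2876, -p*log2(p) = 0.5171
  s3: p = 39/153 = 0.2549, -p*log2(p) = 0.5027
  s4: p = 20/153 = 0.1307, -p*log2(p) = 0.3837
  s5: p = 41/153 = 0.2680, -p*log2(p) = 0.5091
H = sum of terms = 2.1530
Rounded to 2 decimals: 2.15

2.15


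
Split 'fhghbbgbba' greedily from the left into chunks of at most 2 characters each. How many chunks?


'fhghbbgbba' has 10 characters.
Chunking with max size 2:
  Chunk 1: 'fh' (positions 0-1)
  Chunk 2: 'gh' (positions 2-3)
  Chunk 3: 'bb' (positions 4-5)
  Chunk 4: 'gb' (positions 6-7)
  Chunk 5: 'ba' (positions 8-9)
Total chunks: ceil(10 / 2) = 5

5


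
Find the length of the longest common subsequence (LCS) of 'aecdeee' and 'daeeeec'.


DP table for LCS of 'aecdeee' and 'daeeeec':
       d  a  e  e  e  e  c
    0  0  0  0  0  0  0  0
  a 0  0  1  1  1  1  1  1
  e 0  0  1  2  2  2  2  2
  c 0  0  1  2  2  2  2  3
  d 0  1  1  2  2  2  2  3
  e 0  1  1  2  3  3  3  3
  e 0  1  1  2  3  4  4  4
  e 0  1  1  2  3  4  5  5
LCS: 'aeeee'
LCS length = 5

5


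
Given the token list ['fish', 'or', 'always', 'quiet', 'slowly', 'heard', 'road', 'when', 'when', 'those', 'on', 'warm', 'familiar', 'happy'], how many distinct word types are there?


Listing all tokens and tracking unique types:
  Token 1: 'fish' -> NEW (unique so far: 1)
  Token 2: 'or' -> NEW (unique so far: 2)
  Token 3: 'always' -> NEW (unique so far: 3)
  Token 4: 'quiet' -> NEW (unique so far: 4)
  Token 5: 'slowly' -> NEW (unique so far: 5)
  Token 6: 'heard' -> NEW (unique so far: 6)
  Token 7: 'road' -> NEW (unique so far: 7)
  Token 8: 'when' -> NEW (unique so far: 8)
  Token 9: 'when' -> duplicate (unique so far: 8)
  Token 10: 'those' -> NEW (unique so far: 9)
  Token 11: 'on' -> NEW (unique so far: 10)
  Token 12: 'warm' -> NEW (unique so far: 11)
  Token 13: 'familiar' -> NEW (unique so far: 12)
  Token 14: 'happy' -> NEW (unique so far: 13)
Unique types: ('always', 'familiar', 'fish', 'happy', 'heard', 'on', 'or', 'quiet', 'road', 'slowly', 'those', 'warm', 'when')
Vocabulary size: 13

13


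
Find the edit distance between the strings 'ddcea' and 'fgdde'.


Building DP table for s1='ddcea' (len 5) and s2='fgdde' (len 5):
       f  g  d  d  e
    0  1  2  3  4  5
  d 1  1  2  2  3  4
  d 2  2  2  2  2  3
  c 3  3  3  3  3  3
  e 4  4  4  4  4  3
  a 5  5  5  5  5  4
Edit distance = dp[5][5] = 4

4


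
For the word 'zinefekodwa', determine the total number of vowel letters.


Scanning each character of 'zinefekodwa':
  Position 1: 'z' -> consonant (running count: 0)
  Position 2: 'i' -> vowel (running count: 1)
  Position 3: 'n' -> consonant (running count: 1)
  Position 4: 'e' -> vowel (running count: 2)
  Position 5: 'f' -> consonant (running count: 2)
  Position 6: 'e' -> vowel (running count: 3)
  Position 7: 'k' -> consonant (running count: 3)
  Position 8: 'o' -> vowel (running count: 4)
  Position 9: 'd' -> consonant (running count: 4)
  Position 10: 'w' -> consonant (running count: 4)
  Position 11: 'a' -> vowel (running count: 5)
Total vowels: 5

5


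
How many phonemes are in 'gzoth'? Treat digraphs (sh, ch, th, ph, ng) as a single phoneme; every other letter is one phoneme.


Parsing 'gzoth' greedily, digraphs first:
  'g' -> consonant phoneme (phonemes so far: 1)
  'z' -> consonant phoneme (phonemes so far: 2)
  'o' -> vowel phoneme (phonemes so far: 3)
  'th' -> digraph (1 consonant phoneme) (phonemes so far: 4)
Total phonemes: 4

4


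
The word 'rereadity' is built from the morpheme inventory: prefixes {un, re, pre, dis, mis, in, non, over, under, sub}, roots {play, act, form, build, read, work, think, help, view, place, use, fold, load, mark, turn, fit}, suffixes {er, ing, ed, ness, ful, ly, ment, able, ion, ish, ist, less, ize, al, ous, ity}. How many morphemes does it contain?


Segmenting 'rereadity' against the inventory:
  're' -> prefix (morpheme 1)
  'read' -> root (morpheme 2)
  'ity' -> suffix (morpheme 3)
Total morphemes: 3

3


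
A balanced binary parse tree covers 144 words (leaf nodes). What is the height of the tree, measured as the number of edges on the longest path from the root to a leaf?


In a balanced binary tree with n leaves the deepest leaf is ceil(log2(n)) edges below the root.
log2(144) = 7.1699
ceil(7.1699) = 8
height (edges) = 8

8


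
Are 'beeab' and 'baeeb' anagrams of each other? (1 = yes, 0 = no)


Sort characters of 'beeab': 'abbee'
Sort characters of 'baeeb': 'abbee'
Sorted forms match -> they ARE anagrams
Result: 1

1


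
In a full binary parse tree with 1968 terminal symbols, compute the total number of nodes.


Leaf nodes (terminals): 1968
Internal nodes = n - 1 = 1968 - 1 = 1967
Total = leaves + internal = 1968 + 1967 = 3935

3935


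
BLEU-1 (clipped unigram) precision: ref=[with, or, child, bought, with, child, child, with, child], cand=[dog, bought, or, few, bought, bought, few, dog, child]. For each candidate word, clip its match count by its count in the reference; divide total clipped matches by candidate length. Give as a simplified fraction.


Reference word counts: {'bought': 1, 'child': 4, 'or': 1, 'with': 3}
Checking each candidate word (with clipping):
  'dog' -> not in reference -> no match (matches: 0)
  'bought' -> in reference (ref count 1, used 1/1) -> match (matches: 1)
  'or' -> in reference (ref count 1, used 1/1) -> match (matches: 2)
  'few' -> not in reference -> no match (matches: 2)
  'bought' -> ref count 1 already used up (1/1) -> clipped, no match (matches: 2)
  'bought' -> ref count 1 already used up (1/1) -> clipped, no match (matches: 2)
  'few' -> not in reference -> no match (matches: 2)
  'dog' -> not in reference -> no match (matches: 2)
  'child' -> in reference (ref count 4, used 1/4) -> match (matches: 3)
Clipped matches: 3, Candidate length: 9
Precision = 3/9 = 1/3

1/3


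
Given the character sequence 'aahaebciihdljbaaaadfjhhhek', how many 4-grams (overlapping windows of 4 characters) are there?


String 'aahaebciihdljbaaaadfjhhhek' has length L = 26.
Number of overlapping n-grams = L - n + 1
Substituting: 26 - 4 + 1 = 23

23


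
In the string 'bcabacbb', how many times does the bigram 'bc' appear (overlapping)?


Scanning 'bcabacbb' for bigram 'bc':
  Position 0: 'bc' -> MATCH
  Position 1: 'ca' -> no
  Position 2: 'ab' -> no
  Position 3: 'ba' -> no
  Position 4: 'ac' -> no
  Position 5: 'cb' -> no
  Position 6: 'bb' -> no
Total matches: 1

1


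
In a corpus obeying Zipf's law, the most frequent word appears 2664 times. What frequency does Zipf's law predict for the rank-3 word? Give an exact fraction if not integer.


Zipf's law: freq(rank) = f1 / rank
f1 = 2664, rank = 3
freq = 2664 / 3
= 888

888


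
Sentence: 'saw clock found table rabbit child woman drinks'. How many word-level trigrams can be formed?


Word trigrams from [8] words:
  Trigram 1: (saw clock found)
  Trigram 2: (clock found table)
  Trigram 3: (found table rabbit)
  Trigram 4: (table rabbit child)
  Trigram 5: (rabbit child woman)
  Trigram 6: (child woman drinks)
Total word trigrams: 8 - 2 = 6

6


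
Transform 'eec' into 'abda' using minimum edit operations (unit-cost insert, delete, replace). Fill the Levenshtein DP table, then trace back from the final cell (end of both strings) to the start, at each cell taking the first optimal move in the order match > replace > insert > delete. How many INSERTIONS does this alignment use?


Edit distance = 4. Backtracking from cell (3, 4) with preference match > replace > insert > delete,
then listing the resulting alignment 'eec' -> 'abda' left to right:
  Step 1: insert 'a' [insertion #1]
  Step 2: replace e->b
  Step 3: replace e->d
  Step 4: replace c->a
Total insertions: 1

1


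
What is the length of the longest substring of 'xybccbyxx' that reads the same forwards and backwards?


Scanning 'xybccbyxx' for palindromic substrings.
Substring at positions 0-7: 'xybccbyx'.
Check: reverse('xybccbyx') = 'xybccbyx' -> palindrome confirmed.
Neighbouring characters ('-' / 'x') break symmetry, so it cannot extend further.
No longer palindromic substring exists; longest length = 8

8


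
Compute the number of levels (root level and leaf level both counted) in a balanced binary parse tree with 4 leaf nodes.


In a balanced binary tree with n leaves the deepest leaf is ceil(log2(n)) edges below the root,
so counting node levels inclusive of root and leaves gives ceil(log2(n)) + 1 levels.
log2(4) = 2.0000
ceil(2.0000) = 2
levels = 2 + 1 = 3

3


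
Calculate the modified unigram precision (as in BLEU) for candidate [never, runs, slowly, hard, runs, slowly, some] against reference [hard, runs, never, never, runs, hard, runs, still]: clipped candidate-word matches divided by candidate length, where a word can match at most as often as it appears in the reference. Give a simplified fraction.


Reference word counts: {'hard': 2, 'never': 2, 'runs': 3, 'still': 1}
Checking each candidate word (with clipping):
  'never' -> in reference (ref count 2, used 1/2) -> match (matches: 1)
  'runs' -> in reference (ref count 3, used 1/3) -> match (matches: 2)
  'slowly' -> not in reference -> no match (matches: 2)
  'hard' -> in reference (ref count 2, used 1/2) -> match (matches: 3)
  'runs' -> in reference (ref count 3, used 2/3) -> match (matches: 4)
  'slowly' -> not in reference -> no match (matches: 4)
  'some' -> not in reference -> no match (matches: 4)
Clipped matches: 4, Candidate length: 7
Precision = 4/7

4/7


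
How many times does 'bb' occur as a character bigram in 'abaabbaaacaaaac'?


Scanning 'abaabbaaacaaaac' for bigram 'bb':
  Position 0: 'ab' -> no
  Position 1: 'ba' -> no
  Position 2: 'aa' -> no
  Position 3: 'ab' -> no
  Position 4: 'bb' -> MATCH
  Position 5: 'ba' -> no
  Position 6: 'aa' -> no
  Position 7: 'aa' -> no
  Position 8: 'ac' -> no
  Position 9: 'ca' -> no
  Position 10: 'aa' -> no
  Position 11: 'aa' -> no
  Position 12: 'aa' -> no
  Position 13: 'ac' -> no
Total matches: 1

1


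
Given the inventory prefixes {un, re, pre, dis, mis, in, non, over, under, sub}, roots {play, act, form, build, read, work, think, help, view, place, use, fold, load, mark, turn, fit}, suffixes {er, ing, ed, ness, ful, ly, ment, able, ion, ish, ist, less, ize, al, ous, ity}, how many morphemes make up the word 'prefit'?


Segmenting 'prefit' against the inventory:
  'pre' -> prefix (morpheme 1)
  'fit' -> root (morpheme 2)
Total morphemes: 2

2


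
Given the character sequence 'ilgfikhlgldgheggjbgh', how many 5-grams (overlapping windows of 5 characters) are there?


String 'ilgfikhlgldgheggjbgh' has length L = 20.
Number of overlapping n-grams = L - n + 1
Substituting: 20 - 5 + 1 = 16

16


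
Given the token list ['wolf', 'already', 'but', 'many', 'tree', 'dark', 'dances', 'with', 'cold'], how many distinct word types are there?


Listing all tokens and tracking unique types:
  Token 1: 'wolf' -> NEW (unique so far: 1)
  Token 2: 'already' -> NEW (unique so far: 2)
  Token 3: 'but' -> NEW (unique so far: 3)
  Token 4: 'many' -> NEW (unique so far: 4)
  Token 5: 'tree' -> NEW (unique so far: 5)
  Token 6: 'dark' -> NEW (unique so far: 6)
  Token 7: 'dances' -> NEW (unique so far: 7)
  Token 8: 'with' -> NEW (unique so far: 8)
  Token 9: 'cold' -> NEW (unique so far: 9)
Unique types: ('already', 'but', 'cold', 'dances', 'dark', 'many', 'tree', 'with', 'wolf')
Vocabulary size: 9

9


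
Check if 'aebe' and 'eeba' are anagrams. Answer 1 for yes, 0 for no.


Sort characters of 'aebe': 'abee'
Sort characters of 'eeba': 'abee'
Sorted forms match -> they ARE anagrams
Result: 1

1


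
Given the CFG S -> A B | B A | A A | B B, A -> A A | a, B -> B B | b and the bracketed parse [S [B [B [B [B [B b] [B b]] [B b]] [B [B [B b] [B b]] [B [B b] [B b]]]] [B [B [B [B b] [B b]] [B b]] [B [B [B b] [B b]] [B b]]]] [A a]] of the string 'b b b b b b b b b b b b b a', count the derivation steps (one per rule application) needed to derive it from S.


Every bracketed nonterminal node [X ...] in the tree is produced by exactly one rule application.
Reading the tree off as a leftmost derivation:
  Step 1: S  =>  B A   (applied S -> B A)
  Step 2: B A  =>  B B A   (applied B -> B B)
  Step 3: B B A  =>  B B B A   (applied B -> B B)
  Step 4: B B B A  =>  B B B B A   (applied B -> B B)
  Step 5: B B B B A  =>  B B B B B A   (applied B -> B B)
  Step 6: B B B B B A  =>  b B B B B A   (applied B -> b)
  Step 7: b B B B B A  =>  b b B B B A   (applied B -> b)
  Step 8: b b B B B A  =>  b b b B B A   (applied B -> b)
  Step 9: b b b B B A  =>  b b b B B B A   (applied B -> B B)
  Step 10: b b b B B B A  =>  b b b B B B B A   (applied B -> B B)
  Step 11: b b b B B B B A  =>  b b b b B B B A   (applied B -> b)
  Step 12: b b b b B B B A  =>  b b b b b B B A   (applied B -> b)
  Step 13: b b b b b B B A  =>  b b b b b B B B A   (applied B -> B B)
  Step 14: b b b b b B B B A  =>  b b b b b b B B A   (applied B -> b)
  Step 15: b b b b b b B B A  =>  b b b b b b b B A   (applied B -> b)
  Step 16: b b b b b b b B A  =>  b b b b b b b B B A   (applied B -> B B)
  Step 17: b b b b b b b B B A  =>  b b b b b b b B B B A   (applied B -> B B)
  Step 18: b b b b b b b B B B A  =>  b b b b b b b B B B B A   (applied B -> B B)
  Step 19: b b b b b b b B B B B A  =>  b b b b b b b b B B B A   (applied B -> b)
  Step 20: b b b b b b b b B B B A  =>  b b b b b b b b b B B A   (applied B -> b)
  Step 21: b b b b b b b b b B B A  =>  b b b b b b b b b b B A   (applied B -> b)
  Step 22: b b b b b b b b b b B A  =>  b b b b b b b b b b B B A   (applied B -> B B)
  Step 23: b b b b b b b b b b B B A  =>  b b b b b b b b b b B B B A   (applied B -> B B)
  Step 24: b b b b b b b b b b B B B A  =>  b b b b b b b b b b b B B A   (applied B -> b)
  Step 25: b b b b b b b b b b b B B A  =>  b b b b b b b b b b b b B A   (applied B -> b)
  Step 26: b b b b b b b b b b b b B A  =>  b b b b b b b b b b b b b A   (applied B -> b)
  Step 27: b b b b b b b b b b b b b A  =>  b b b b b b b b b b b b b a   (applied A -> a)
Final yield: b b b b b b b b b b b b b a
Total rewrite steps: 27

27


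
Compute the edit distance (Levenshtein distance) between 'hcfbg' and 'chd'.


Building DP table for s1='hcfbg' (len 5) and s2='chd' (len 3):
       c  h  d
    0  1  2  3
  h 1  1  1  2
  c 2  1  2  2
  f 3  2  2  3
  b 4  3  3  3
  g 5  4  4  4
Edit distance = dp[5][3] = 4

4


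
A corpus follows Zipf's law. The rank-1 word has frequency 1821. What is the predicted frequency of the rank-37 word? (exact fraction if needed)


Zipf's law: freq(rank) = f1 / rank
f1 = 1821, rank = 37
freq = 1821 / 37
GCD(1821, 37) = 1
Simplified: 1821/37

1821/37


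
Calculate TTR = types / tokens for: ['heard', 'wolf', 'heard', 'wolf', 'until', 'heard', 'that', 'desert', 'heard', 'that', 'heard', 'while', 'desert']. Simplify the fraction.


Tokens: 13
Unique types: ('desert', 'heard', 'that', 'until', 'while', 'wolf') = 6
TTR = 6/13
Already in lowest terms.

6/13


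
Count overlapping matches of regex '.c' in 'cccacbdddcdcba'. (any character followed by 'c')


Pattern: .c means any character followed by 'c'.
Scanning 'cccacbdddcdcba' position-by-position:
  Pos 0: window 'cc' -> MATCH
  Pos 1: window 'cc' -> MATCH
  Pos 2: window 'ca' -> no
  Pos 3: window 'ac' -> MATCH
  Pos 4: window 'cb' -> no
  Pos 5: window 'bd' -> no
  Pos 6: window 'dd' -> no
  Pos 7: window 'dd' -> no
  Pos 8: window 'dc' -> MATCH
  Pos 9: window 'cd' -> no
  Pos 10: window 'dc' -> MATCH
  Pos 11: window 'cb' -> no
  Pos 12: window 'ba' -> no
  Pos 13: window 'a' -> no
Total matches: 5

5


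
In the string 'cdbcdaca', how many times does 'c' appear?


Scanning 'cdbcdaca' for 'c':
  Position 0: 'c' -> MATCH (count: 1)
  Position 3: 'c' -> MATCH (count: 2)
  Position 6: 'c' -> MATCH (count: 3)
Total occurrences of 'c': 3

3


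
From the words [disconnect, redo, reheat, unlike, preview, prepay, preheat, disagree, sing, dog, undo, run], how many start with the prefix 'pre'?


Checking each word for prefix 'pre':
  'disconnect' -> no (count: 0)
  'redo' -> no (count: 0)
  'reheat' -> no (count: 0)
  'unlike' -> no (count: 0)
  'preview' -> YES, starts with 'pre' (count: 1)
  'prepay' -> YES, starts with 'pre' (count: 2)
  'preheat' -> YES, starts with 'pre' (count: 3)
  'disagree' -> no (count: 3)
  'sing' -> no (count: 3)
  'dog' -> no (count: 3)
  'undo' -> no (count: 3)
  'run' -> no (count: 3)
Total with prefix 'pre': 3

3


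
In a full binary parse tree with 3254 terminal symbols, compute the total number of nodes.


Leaf nodes (terminals): 3254
Internal nodes = n - 1 = 3254 - 1 = 3253
Total = leaves + internal = 3254 + 3253 = 6507

6507


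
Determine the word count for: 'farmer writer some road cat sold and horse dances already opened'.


Counting words by splitting on spaces:
  Word 1: 'farmer'
  Word 2: 'writer'
  Word 3: 'some'
  Word 4: 'road'
  Word 5: 'cat'
  Word 6: 'sold'
  Word 7: 'and'
  Word 8: 'horse'
  Word 9: 'dances'
  Word 10: 'already'
  Word 11: 'opened'
Total words: 11

11


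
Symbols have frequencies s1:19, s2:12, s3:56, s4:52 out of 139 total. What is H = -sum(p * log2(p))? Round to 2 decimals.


Computing entropy H = -sum(p_i * log2(p_i)):
  s1: p = 19/139 = 0.1367, -p*log2(p) = 0.3924
  s2: p = 12/139 = 0.0863, -p*log2(p) = 0.3051
  s3: p = 56/139 = 0.4029, -p*log2(p) = 0.5284
  s4: p = 52/139 = 0.3741, -p*log2(p) = 0.5307
H = sum of terms = 1.7566
Rounded to 2 decimals: 1.76

1.76


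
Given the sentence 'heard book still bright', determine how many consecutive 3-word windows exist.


Word trigrams from [4] words:
  Trigram 1: (heard book still)
  Trigram 2: (book still bright)
Total word trigrams: 4 - 2 = 2

2


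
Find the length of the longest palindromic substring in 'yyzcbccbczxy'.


Scanning 'yyzcbccbczxy' for palindromic substrings.
Substring at positions 2-9: 'zcbccbcz'.
Check: reverse('zcbccbcz') = 'zcbccbcz' -> palindrome confirmed.
Neighbouring characters ('y' / 'x') break symmetry, so it cannot extend further.
No longer palindromic substring exists; longest length = 8

8


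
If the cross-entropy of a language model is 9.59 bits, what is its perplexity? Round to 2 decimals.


Perplexity formula: PP = 2^H
H = 9.59
PP = 2^9.59
Decompose: 2^9.59 = 2^9 * 2^0.59
2^9 = 512, 2^0.59 ~ 1.5052467
PP ~ 512 * 1.5052467 = 770.6863104
Rounded to 2 decimals: 770.69

770.69


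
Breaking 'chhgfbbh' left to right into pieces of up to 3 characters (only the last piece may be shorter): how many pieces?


'chhgfbbh' has 8 characters.
Chunking with max size 3:
  Chunk 1: 'chh' (positions 0-2)
  Chunk 2: 'gfb' (positions 3-5)
  Chunk 3: 'bh' (positions 6-7)
Total chunks: ceil(8 / 3) = 3

3


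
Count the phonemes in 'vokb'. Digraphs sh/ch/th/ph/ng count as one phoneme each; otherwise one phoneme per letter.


Parsing 'vokb' greedily, digraphs first:
  'v' -> consonant phoneme (phonemes so far: 1)
  'o' -> vowel phoneme (phonemes so far: 2)
  'k' -> consonant phoneme (phonemes so far: 3)
  'b' -> consonant phoneme (phonemes so far: 4)
Total phonemes: 4

4


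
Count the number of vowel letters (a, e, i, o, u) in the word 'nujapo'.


Scanning each character of 'nujapo':
  Position 1: 'n' -> consonant (running count: 0)
  Position 2: 'u' -> vowel (running count: 1)
  Position 3: 'j' -> consonant (running count: 1)
  Position 4: 'a' -> vowel (running count: 2)
  Position 5: 'p' -> consonant (running count: 2)
  Position 6: 'o' -> vowel (running count: 3)
Total vowels: 3

3


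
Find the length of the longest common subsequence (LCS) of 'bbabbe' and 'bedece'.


DP table for LCS of 'bbabbe' and 'bedece':
       b  e  d  e  c  e
    0  0  0  0  0  0  0
  b 0  1  1  1  1  1  1
  b 0  1  1  1  1  1  1
  a 0  1  1  1  1  1  1
  b 0  1  1  1  1  1  1
  b 0  1  1  1  1  1  1
  e 0  1  2  2  2  2  2
LCS: 'be'
LCS length = 2

2


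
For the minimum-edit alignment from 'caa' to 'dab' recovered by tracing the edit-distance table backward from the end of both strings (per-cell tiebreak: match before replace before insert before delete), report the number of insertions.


Edit distance = 2. Backtracking from cell (3, 3) with preference match > replace > insert > delete,
then listing the resulting alignment 'caa' -> 'dab' left to right:
  Step 1: replace c->d
  Step 2: keep 'a'
  Step 3: replace a->b
Total insertions: 0

0


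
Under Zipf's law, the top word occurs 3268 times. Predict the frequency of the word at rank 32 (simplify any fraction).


Zipf's law: freq(rank) = f1 / rank
f1 = 3268, rank = 32
freq = 3268 / 32
GCD(3268, 32) = 4
Simplified: 817/8

817/8


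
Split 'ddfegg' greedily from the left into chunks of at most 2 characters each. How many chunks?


'ddfegg' has 6 characters.
Chunking with max size 2:
  Chunk 1: 'dd' (positions 0-1)
  Chunk 2: 'fe' (positions 2-3)
  Chunk 3: 'gg' (positions 4-5)
Total chunks: ceil(6 / 2) = 3

3


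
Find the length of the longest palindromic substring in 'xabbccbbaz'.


Scanning 'xabbccbbaz' for palindromic substrings.
Substring at positions 1-8: 'abbccbba'.
Check: reverse('abbccbba') = 'abbccbba' -> palindrome confirmed.
Neighbouring characters ('x' / 'z') break symmetry, so it cannot extend further.
No longer palindromic substring exists; longest length = 8

8


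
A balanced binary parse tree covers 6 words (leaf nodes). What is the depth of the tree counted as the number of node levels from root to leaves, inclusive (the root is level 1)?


In a balanced binary tree with n leaves the deepest leaf is ceil(log2(n)) edges below the root,
so counting node levels inclusive of root and leaves gives ceil(log2(n)) + 1 levels.
log2(6) = 2.5850
ceil(2.5850) = 3
levels = 3 + 1 = 4

4


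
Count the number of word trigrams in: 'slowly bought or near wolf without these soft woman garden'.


Word trigrams from [10] words:
  Trigram 1: (slowly bought or)
  Trigram 2: (bought or near)
  Trigram 3: (or near wolf)
  Trigram 4: (near wolf without)
  Trigram 5: (wolf without these)
  Trigram 6: (without these soft)
  Trigram 7: (these soft woman)
  Trigram 8: (soft woman garden)
Total word trigrams: 10 - 2 = 8

8


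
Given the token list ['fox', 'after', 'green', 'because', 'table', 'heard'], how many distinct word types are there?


Listing all tokens and tracking unique types:
  Token 1: 'fox' -> NEW (unique so far: 1)
  Token 2: 'after' -> NEW (unique so far: 2)
  Token 3: 'green' -> NEW (unique so far: 3)
  Token 4: 'because' -> NEW (unique so far: 4)
  Token 5: 'table' -> NEW (unique so far: 5)
  Token 6: 'heard' -> NEW (unique so far: 6)
Unique types: ('after', 'because', 'fox', 'green', 'heard', 'table')
Vocabulary size: 6

6


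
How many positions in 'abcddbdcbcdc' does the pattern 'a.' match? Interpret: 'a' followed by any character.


Pattern: a. means 'a' followed by any character.
Scanning 'abcddbdcbcdc' position-by-position:
  Pos 0: window 'ab' -> MATCH
  Pos 1: window 'bc' -> no
  Pos 2: window 'cd' -> no
  Pos 3: window 'dd' -> no
  Pos 4: window 'db' -> no
  Pos 5: window 'bd' -> no
  Pos 6: window 'dc' -> no
  Pos 7: window 'cb' -> no
  Pos 8: window 'bc' -> no
  Pos 9: window 'cd' -> no
  Pos 10: window 'dc' -> no
  Pos 11: window 'c' -> no
Total matches: 1

1


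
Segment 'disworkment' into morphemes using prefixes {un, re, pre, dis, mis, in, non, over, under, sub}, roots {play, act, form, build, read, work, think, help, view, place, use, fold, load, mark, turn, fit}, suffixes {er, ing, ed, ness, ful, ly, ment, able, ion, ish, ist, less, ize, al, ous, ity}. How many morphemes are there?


Segmenting 'disworkment' against the inventory:
  'dis' -> prefix (morpheme 1)
  'work' -> root (morpheme 2)
  'ment' -> suffix (morpheme 3)
Total morphemes: 3

3


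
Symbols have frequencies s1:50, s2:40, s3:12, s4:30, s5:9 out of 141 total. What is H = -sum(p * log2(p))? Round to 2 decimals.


Computing entropy H = -sum(p_i * log2(p_i)):
  s1: p = 50/141 = 0.3546, -p*log2(p) = 0.5304
  s2: p = 40/141 = 0.2837, -p*log2(p) = 0.5156
  s3: p = 12/141 = 0.0851, -p*log2(p) = 0.3025
  s4: p = 30/141 = 0.2128, -p*log2(p) = 0.4750
  s5: p = 9/141 = 0.0638, -p*log2(p) = 0.2534
H = sum of terms = 2.0769
Rounded to 2 decimals: 2.08

2.08


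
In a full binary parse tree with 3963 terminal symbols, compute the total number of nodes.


Leaf nodes (terminals): 3963
Internal nodes = n - 1 = 3963 - 1 = 3962
Total = leaves + internal = 3963 + 3962 = 7925

7925


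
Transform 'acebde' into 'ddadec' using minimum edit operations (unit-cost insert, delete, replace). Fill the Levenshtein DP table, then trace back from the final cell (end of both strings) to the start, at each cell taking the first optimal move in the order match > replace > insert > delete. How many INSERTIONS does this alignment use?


Edit distance = 5. Backtracking from cell (6, 6) with preference match > replace > insert > delete,
then listing the resulting alignment 'acebde' -> 'ddadec' left to right:
  Step 1: delete 'a'
  Step 2: replace c->d
  Step 3: replace e->d
  Step 4: replace b->a
  Step 5: keep 'd'
  Step 6: keep 'e'
  Step 7: insert 'c' [insertion #1]
Total insertions: 1

1


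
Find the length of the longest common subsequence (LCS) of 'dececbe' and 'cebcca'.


DP table for LCS of 'dececbe' and 'cebcca':
       c  e  b  c  c  a
    0  0  0  0  0  0  0
  d 0  0  0  0  0  0  0
  e 0  0  1  1  1  1  1
  c 0  1  1  1  2  2  2
  e 0  1  2  2  2  2  2
  c 0  1  2  2  3  3  3
  b 0  1  2  3  3  3  3
  e 0  1  2  3  3  3  3
LCS: 'ecc'
LCS length = 3

3


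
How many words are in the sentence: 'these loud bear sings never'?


Counting words by splitting on spaces:
  Word 1: 'these'
  Word 2: 'loud'
  Word 3: 'bear'
  Word 4: 'sings'
  Word 5: 'never'
Total words: 5

5


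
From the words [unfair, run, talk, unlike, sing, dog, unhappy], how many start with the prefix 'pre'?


Checking each word for prefix 'pre':
  'unfair' -> no (count: 0)
  'run' -> no (count: 0)
  'talk' -> no (count: 0)
  'unlike' -> no (count: 0)
  'sing' -> no (count: 0)
  'dog' -> no (count: 0)
  'unhappy' -> no (count: 0)
Total with prefix 'pre': 0

0


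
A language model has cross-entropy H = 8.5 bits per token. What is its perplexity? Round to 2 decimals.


Perplexity formula: PP = 2^H
H = 8.5
PP = 2^8.5
Decompose: 2^8.5 = 2^8 * 2^0.5 = 2^8 * sqrt(2)
2^8 = 256, sqrt(2) ~ 1.4142136
PP ~ 256 * 1.4142136 = 362.0386816
Rounded to 2 decimals: 362.04

362.04


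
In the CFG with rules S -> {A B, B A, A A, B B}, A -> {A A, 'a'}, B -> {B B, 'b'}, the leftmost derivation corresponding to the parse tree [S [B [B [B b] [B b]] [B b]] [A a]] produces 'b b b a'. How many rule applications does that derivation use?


Every bracketed nonterminal node [X ...] in the tree is produced by exactly one rule application.
Reading the tree off as a leftmost derivation:
  Step 1: S  =>  B A   (applied S -> B A)
  Step 2: B A  =>  B B A   (applied B -> B B)
  Step 3: B B A  =>  B B B A   (applied B -> B B)
  Step 4: B B B A  =>  b B B A   (applied B -> b)
  Step 5: b B B A  =>  b b B A   (applied B -> b)
  Step 6: b b B A  =>  b b b A   (applied B -> b)
  Step 7: b b b A  =>  b b b a   (applied A -> a)
Final yield: b b b a
Total rewrite steps: 7

7


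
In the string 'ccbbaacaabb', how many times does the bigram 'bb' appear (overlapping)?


Scanning 'ccbbaacaabb' for bigram 'bb':
  Position 0: 'cc' -> no
  Position 1: 'cb' -> no
  Position 2: 'bb' -> MATCH
  Position 3: 'ba' -> no
  Position 4: 'aa' -> no
  Position 5: 'ac' -> no
  Position 6: 'ca' -> no
  Position 7: 'aa' -> no
  Position 8: 'ab' -> no
  Position 9: 'bb' -> MATCH
Total matches: 2

2


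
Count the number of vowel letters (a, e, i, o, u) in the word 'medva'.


Scanning each character of 'medva':
  Position 1: 'm' -> consonant (running count: 0)
  Position 2: 'e' -> vowel (running count: 1)
  Position 3: 'd' -> consonant (running count: 1)
  Position 4: 'v' -> consonant (running count: 1)
  Position 5: 'a' -> vowel (running count: 2)
Total vowels: 2

2


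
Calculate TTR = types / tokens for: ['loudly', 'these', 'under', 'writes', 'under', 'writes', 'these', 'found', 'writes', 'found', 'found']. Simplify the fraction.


Tokens: 11
Unique types: ('found', 'loudly', 'these', 'under', 'writes') = 5
TTR = 5/11
Already in lowest terms.

5/11


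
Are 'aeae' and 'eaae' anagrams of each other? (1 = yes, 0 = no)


Sort characters of 'aeae': 'aaee'
Sort characters of 'eaae': 'aaee'
Sorted forms match -> they ARE anagrams
Result: 1

1


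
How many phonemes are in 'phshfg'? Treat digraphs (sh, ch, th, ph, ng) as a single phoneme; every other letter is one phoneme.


Parsing 'phshfg' greedily, digraphs first:
  'ph' -> digraph (1 consonant phoneme) (phonemes so far: 1)
  'sh' -> digraph (1 consonant phoneme) (phonemes so far: 2)
  'f' -> consonant phoneme (phonemes so far: 3)
  'g' -> consonant phoneme (phonemes so far: 4)
Total phonemes: 4

4


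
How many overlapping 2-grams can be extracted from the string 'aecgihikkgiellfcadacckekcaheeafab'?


String 'aecgihikkgiellfcadacckekcaheeafab' has length L = 33.
Number of overlapping n-grams = L - n + 1
Substituting: 33 - 2 + 1 = 32

32


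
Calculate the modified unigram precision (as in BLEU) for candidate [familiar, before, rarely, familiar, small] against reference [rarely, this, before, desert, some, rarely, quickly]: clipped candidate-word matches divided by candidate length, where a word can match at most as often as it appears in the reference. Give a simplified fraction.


Reference word counts: {'before': 1, 'desert': 1, 'quickly': 1, 'rarely': 2, 'some': 1, 'this': 1}
Checking each candidate word (with clipping):
  'familiar' -> not in reference -> no match (matches: 0)
  'before' -> in reference (ref count 1, used 1/1) -> match (matches: 1)
  'rarely' -> in reference (ref count 2, used 1/2) -> match (matches: 2)
  'familiar' -> not in reference -> no match (matches: 2)
  'small' -> not in reference -> no match (matches: 2)
Clipped matches: 2, Candidate length: 5
Precision = 2/5

2/5


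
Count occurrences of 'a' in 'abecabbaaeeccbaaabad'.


Scanning 'abecabbaaeeccbaaabad' for 'a':
  Position 0: 'a' -> MATCH (count: 1)
  Position 4: 'a' -> MATCH (count: 2)
  Position 7: 'a' -> MATCH (count: 3)
  Position 8: 'a' -> MATCH (count: 4)
  Position 14: 'a' -> MATCH (count: 5)
  Position 15: 'a' -> MATCH (count: 6)
  Position 16: 'a' -> MATCH (count: 7)
  Position 18: 'a' -> MATCH (count: 8)
Total occurrences of 'a': 8

8


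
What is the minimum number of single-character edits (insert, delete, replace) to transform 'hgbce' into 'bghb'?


Building DP table for s1='hgbce' (len 5) and s2='bghb' (len 4):
       b  g  h  b
    0  1  2  3  4
  h 1  1  2  2  3
  g 2  2  1  2  3
  b 3  2  2  2  2
  c 4  3  3  3  3
  e 5  4  4  4  4
Edit distance = dp[5][4] = 4

4


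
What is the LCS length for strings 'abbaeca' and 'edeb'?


DP table for LCS of 'abbaeca' and 'edeb':
       e  d  e  b
    0  0  0  0  0
  a 0  0  0  0  0
  b 0  0  0  0  1
  b 0  0  0  0  1
  a 0  0  0  0  1
  e 0  1  1  1  1
  c 0  1  1  1  1
  a 0  1  1  1  1
LCS: 'b'
LCS length = 1

1


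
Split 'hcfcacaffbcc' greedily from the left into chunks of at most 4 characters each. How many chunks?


'hcfcacaffbcc' has 12 characters.
Chunking with max size 4:
  Chunk 1: 'hcfc' (positions 0-3)
  Chunk 2: 'acaf' (positions 4-7)
  Chunk 3: 'fbcc' (positions 8-11)
Total chunks: ceil(12 / 4) = 3

3


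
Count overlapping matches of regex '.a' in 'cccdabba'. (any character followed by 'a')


Pattern: .a means any character followed by 'a'.
Scanning 'cccdabba' position-by-position:
  Pos 0: window 'cc' -> no
  Pos 1: window 'cc' -> no
  Pos 2: window 'cd' -> no
  Pos 3: window 'da' -> MATCH
  Pos 4: window 'ab' -> no
  Pos 5: window 'bb' -> no
  Pos 6: window 'ba' -> MATCH
  Pos 7: window 'a' -> no
Total matches: 2

2


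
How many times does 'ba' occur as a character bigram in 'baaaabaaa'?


Scanning 'baaaabaaa' for bigram 'ba':
  Position 0: 'ba' -> MATCH
  Position 1: 'aa' -> no
  Position 2: 'aa' -> no
  Position 3: 'aa' -> no
  Position 4: 'ab' -> no
  Position 5: 'ba' -> MATCH
  Position 6: 'aa' -> no
  Position 7: 'aa' -> no
Total matches: 2

2


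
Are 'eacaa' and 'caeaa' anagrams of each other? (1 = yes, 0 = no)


Sort characters of 'eacaa': 'aaace'
Sort characters of 'caeaa': 'aaace'
Sorted forms match -> they ARE anagrams
Result: 1

1


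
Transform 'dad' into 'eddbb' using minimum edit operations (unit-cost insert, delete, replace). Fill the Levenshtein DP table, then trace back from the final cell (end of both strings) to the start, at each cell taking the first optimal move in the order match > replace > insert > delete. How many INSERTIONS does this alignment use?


Edit distance = 4. Backtracking from cell (3, 5) with preference match > replace > insert > delete,
then listing the resulting alignment 'dad' -> 'eddbb' left to right:
  Step 1: insert 'e' [insertion #1]
  Step 2: insert 'd' [insertion #2]
  Step 3: keep 'd'
  Step 4: replace a->b
  Step 5: replace d->b
Total insertions: 2

2


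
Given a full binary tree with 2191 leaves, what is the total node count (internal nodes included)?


Leaf nodes (terminals): 2191
Internal nodes = n - 1 = 2191 - 1 = 2190
Total = leaves + internal = 2191 + 2190 = 4381

4381


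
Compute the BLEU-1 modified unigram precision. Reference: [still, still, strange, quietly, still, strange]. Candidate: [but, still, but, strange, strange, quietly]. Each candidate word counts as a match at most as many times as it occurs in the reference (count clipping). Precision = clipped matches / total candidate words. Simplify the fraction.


Reference word counts: {'quietly': 1, 'still': 3, 'strange': 2}
Checking each candidate word (with clipping):
  'but' -> not in reference -> no match (matches: 0)
  'still' -> in reference (ref count 3, used 1/3) -> match (matches: 1)
  'but' -> not in reference -> no match (matches: 1)
  'strange' -> in reference (ref count 2, used 1/2) -> match (matches: 2)
  'strange' -> in reference (ref count 2, used 2/2) -> match (matches: 3)
  'quietly' -> in reference (ref count 1, used 1/1) -> match (matches: 4)
Clipped matches: 4, Candidate length: 6
Precision = 4/6 = 2/3

2/3


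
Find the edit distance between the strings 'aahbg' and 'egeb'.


Building DP table for s1='aahbg' (len 5) and s2='egeb' (len 4):
       e  g  e  b
    0  1  2  3  4
  a 1  1  2  3  4
  a 2  2  2  3  4
  h 3  3  3  3  4
  b 4  4  4  4  3
  g 5  5  4  5  4
Edit distance = dp[5][4] = 4

4


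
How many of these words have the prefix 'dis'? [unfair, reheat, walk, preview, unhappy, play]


Checking each word for prefix 'dis':
  'unfair' -> no (count: 0)
  'reheat' -> no (count: 0)
  'walk' -> no (count: 0)
  'preview' -> no (count: 0)
  'unhappy' -> no (count: 0)
  'play' -> no (count: 0)
Total with prefix 'dis': 0

0


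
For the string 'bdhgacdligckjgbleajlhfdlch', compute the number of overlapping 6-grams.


String 'bdhgacdligckjgbleajlhfdlch' has length L = 26.
Number of overlapping n-grams = L - n + 1
Substituting: 26 - 6 + 1 = 21

21


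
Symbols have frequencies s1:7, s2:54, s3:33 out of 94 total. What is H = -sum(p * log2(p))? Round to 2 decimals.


Computing entropy H = -sum(p_i * log2(p_i)):
  s1: p = 7/94 = 0.0745, -p*log2(p) = 0.2790
  s2: p = 54/94 = 0.5745, -p*log2(p) = 0.4594
  s3: p = 33/94 = 0.3511, -p*log2(p) = 0.5302
H = sum of terms = 1.2686
Rounded to 2 decimals: 1.27

1.27


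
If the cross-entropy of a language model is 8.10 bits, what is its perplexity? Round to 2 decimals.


Perplexity formula: PP = 2^H
H = 8.10
PP = 2^8.10
Decompose: 2^8.10 = 2^8 * 2^0.10
2^8 = 256, 2^0.10 ~ 1.0717735
PP ~ 256 * 1.0717735 = 274.3740160
Rounded to 2 decimals: 274.37

274.37


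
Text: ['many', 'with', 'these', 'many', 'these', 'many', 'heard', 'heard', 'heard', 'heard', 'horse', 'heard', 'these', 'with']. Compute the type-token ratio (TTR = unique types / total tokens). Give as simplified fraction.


Tokens: 14
Unique types: ('heard', 'horse', 'many', 'these', 'with') = 5
TTR = 5/14
Already in lowest terms.

5/14


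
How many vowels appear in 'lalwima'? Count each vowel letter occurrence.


Scanning each character of 'lalwima':
  Position 1: 'l' -> consonant (running count: 0)
  Position 2: 'a' -> vowel (running count: 1)
  Position 3: 'l' -> consonant (running count: 1)
  Position 4: 'w' -> consonant (running count: 1)
  Position 5: 'i' -> vowel (running count: 2)
  Position 6: 'm' -> consonant (running count: 2)
  Position 7: 'a' -> vowel (running count: 3)
Total vowels: 3

3
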